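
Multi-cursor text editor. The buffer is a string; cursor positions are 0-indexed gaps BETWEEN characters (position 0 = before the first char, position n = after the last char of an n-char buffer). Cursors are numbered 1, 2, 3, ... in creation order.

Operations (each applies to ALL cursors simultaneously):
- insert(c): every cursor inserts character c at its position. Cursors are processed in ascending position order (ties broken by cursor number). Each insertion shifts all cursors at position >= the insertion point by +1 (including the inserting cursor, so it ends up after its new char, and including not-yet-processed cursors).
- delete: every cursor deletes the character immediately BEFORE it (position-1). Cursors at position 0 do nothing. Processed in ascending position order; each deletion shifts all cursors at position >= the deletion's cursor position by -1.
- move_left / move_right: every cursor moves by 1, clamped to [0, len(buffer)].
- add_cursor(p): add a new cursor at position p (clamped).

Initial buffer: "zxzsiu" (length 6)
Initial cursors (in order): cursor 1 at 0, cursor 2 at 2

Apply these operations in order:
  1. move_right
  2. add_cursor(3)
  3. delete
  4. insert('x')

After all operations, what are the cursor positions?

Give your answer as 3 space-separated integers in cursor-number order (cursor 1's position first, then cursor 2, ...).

Answer: 3 3 3

Derivation:
After op 1 (move_right): buffer="zxzsiu" (len 6), cursors c1@1 c2@3, authorship ......
After op 2 (add_cursor(3)): buffer="zxzsiu" (len 6), cursors c1@1 c2@3 c3@3, authorship ......
After op 3 (delete): buffer="siu" (len 3), cursors c1@0 c2@0 c3@0, authorship ...
After op 4 (insert('x')): buffer="xxxsiu" (len 6), cursors c1@3 c2@3 c3@3, authorship 123...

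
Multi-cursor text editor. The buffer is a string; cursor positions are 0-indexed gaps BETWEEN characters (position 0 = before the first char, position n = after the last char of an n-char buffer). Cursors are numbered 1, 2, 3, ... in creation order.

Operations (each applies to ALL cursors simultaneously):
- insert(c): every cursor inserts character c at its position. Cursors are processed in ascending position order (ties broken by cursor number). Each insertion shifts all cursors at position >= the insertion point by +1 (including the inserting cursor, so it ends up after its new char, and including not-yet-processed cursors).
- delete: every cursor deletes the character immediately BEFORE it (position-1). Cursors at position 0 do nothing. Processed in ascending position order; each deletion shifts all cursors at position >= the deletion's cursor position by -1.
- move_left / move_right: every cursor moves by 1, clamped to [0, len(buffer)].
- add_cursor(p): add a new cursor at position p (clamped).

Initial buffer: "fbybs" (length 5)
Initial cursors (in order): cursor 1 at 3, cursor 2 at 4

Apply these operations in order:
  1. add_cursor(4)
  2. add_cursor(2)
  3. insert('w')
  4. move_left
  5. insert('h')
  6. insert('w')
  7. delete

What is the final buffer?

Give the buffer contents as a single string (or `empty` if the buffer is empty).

Answer: fbhwyhwbwhhws

Derivation:
After op 1 (add_cursor(4)): buffer="fbybs" (len 5), cursors c1@3 c2@4 c3@4, authorship .....
After op 2 (add_cursor(2)): buffer="fbybs" (len 5), cursors c4@2 c1@3 c2@4 c3@4, authorship .....
After op 3 (insert('w')): buffer="fbwywbwws" (len 9), cursors c4@3 c1@5 c2@8 c3@8, authorship ..4.1.23.
After op 4 (move_left): buffer="fbwywbwws" (len 9), cursors c4@2 c1@4 c2@7 c3@7, authorship ..4.1.23.
After op 5 (insert('h')): buffer="fbhwyhwbwhhws" (len 13), cursors c4@3 c1@6 c2@11 c3@11, authorship ..44.11.2233.
After op 6 (insert('w')): buffer="fbhwwyhwwbwhhwwws" (len 17), cursors c4@4 c1@8 c2@15 c3@15, authorship ..444.111.223233.
After op 7 (delete): buffer="fbhwyhwbwhhws" (len 13), cursors c4@3 c1@6 c2@11 c3@11, authorship ..44.11.2233.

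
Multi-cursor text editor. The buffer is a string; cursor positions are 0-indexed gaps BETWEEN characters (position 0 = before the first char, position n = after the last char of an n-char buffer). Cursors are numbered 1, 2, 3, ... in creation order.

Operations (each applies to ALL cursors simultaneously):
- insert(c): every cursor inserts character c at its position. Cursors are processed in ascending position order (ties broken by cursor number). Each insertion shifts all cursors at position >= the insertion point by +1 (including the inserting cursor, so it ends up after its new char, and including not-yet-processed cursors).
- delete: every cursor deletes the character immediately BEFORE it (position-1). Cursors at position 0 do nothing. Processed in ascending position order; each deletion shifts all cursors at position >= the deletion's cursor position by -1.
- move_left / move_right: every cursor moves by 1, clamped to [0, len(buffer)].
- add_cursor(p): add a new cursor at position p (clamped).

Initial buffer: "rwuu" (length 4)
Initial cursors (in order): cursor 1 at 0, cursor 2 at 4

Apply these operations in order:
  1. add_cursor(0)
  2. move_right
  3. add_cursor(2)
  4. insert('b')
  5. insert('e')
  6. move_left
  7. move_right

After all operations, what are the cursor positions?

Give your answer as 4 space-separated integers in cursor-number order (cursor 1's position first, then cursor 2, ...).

After op 1 (add_cursor(0)): buffer="rwuu" (len 4), cursors c1@0 c3@0 c2@4, authorship ....
After op 2 (move_right): buffer="rwuu" (len 4), cursors c1@1 c3@1 c2@4, authorship ....
After op 3 (add_cursor(2)): buffer="rwuu" (len 4), cursors c1@1 c3@1 c4@2 c2@4, authorship ....
After op 4 (insert('b')): buffer="rbbwbuub" (len 8), cursors c1@3 c3@3 c4@5 c2@8, authorship .13.4..2
After op 5 (insert('e')): buffer="rbbeewbeuube" (len 12), cursors c1@5 c3@5 c4@8 c2@12, authorship .1313.44..22
After op 6 (move_left): buffer="rbbeewbeuube" (len 12), cursors c1@4 c3@4 c4@7 c2@11, authorship .1313.44..22
After op 7 (move_right): buffer="rbbeewbeuube" (len 12), cursors c1@5 c3@5 c4@8 c2@12, authorship .1313.44..22

Answer: 5 12 5 8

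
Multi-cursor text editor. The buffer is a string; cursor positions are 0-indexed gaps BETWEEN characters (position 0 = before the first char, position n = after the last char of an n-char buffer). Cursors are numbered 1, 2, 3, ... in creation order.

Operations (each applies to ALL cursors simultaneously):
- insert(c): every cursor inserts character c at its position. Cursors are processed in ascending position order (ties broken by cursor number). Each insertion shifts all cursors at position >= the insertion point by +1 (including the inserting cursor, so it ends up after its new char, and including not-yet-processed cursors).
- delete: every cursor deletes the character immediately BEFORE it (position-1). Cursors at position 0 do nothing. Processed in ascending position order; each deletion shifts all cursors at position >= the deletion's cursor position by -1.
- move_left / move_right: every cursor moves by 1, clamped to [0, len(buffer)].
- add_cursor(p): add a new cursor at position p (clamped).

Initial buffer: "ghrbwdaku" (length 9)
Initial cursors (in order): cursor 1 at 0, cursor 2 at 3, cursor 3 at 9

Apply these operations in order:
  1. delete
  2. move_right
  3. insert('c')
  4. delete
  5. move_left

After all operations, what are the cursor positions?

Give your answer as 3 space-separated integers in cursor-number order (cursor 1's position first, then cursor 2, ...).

After op 1 (delete): buffer="ghbwdak" (len 7), cursors c1@0 c2@2 c3@7, authorship .......
After op 2 (move_right): buffer="ghbwdak" (len 7), cursors c1@1 c2@3 c3@7, authorship .......
After op 3 (insert('c')): buffer="gchbcwdakc" (len 10), cursors c1@2 c2@5 c3@10, authorship .1..2....3
After op 4 (delete): buffer="ghbwdak" (len 7), cursors c1@1 c2@3 c3@7, authorship .......
After op 5 (move_left): buffer="ghbwdak" (len 7), cursors c1@0 c2@2 c3@6, authorship .......

Answer: 0 2 6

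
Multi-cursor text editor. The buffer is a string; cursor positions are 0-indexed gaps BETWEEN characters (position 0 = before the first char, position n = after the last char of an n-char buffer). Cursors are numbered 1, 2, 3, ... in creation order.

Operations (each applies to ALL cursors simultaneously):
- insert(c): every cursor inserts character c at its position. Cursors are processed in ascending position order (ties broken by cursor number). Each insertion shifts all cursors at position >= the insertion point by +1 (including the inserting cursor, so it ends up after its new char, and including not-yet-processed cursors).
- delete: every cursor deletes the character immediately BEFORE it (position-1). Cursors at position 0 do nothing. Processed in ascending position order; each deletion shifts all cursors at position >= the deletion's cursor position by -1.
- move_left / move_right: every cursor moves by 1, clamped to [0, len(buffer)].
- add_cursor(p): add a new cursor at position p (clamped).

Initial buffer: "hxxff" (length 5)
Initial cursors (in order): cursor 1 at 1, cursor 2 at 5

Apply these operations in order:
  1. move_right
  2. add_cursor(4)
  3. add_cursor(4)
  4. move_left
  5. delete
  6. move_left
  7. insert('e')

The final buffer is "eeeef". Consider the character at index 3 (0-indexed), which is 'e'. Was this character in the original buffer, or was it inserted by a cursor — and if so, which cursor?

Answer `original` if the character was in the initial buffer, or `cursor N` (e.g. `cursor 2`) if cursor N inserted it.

After op 1 (move_right): buffer="hxxff" (len 5), cursors c1@2 c2@5, authorship .....
After op 2 (add_cursor(4)): buffer="hxxff" (len 5), cursors c1@2 c3@4 c2@5, authorship .....
After op 3 (add_cursor(4)): buffer="hxxff" (len 5), cursors c1@2 c3@4 c4@4 c2@5, authorship .....
After op 4 (move_left): buffer="hxxff" (len 5), cursors c1@1 c3@3 c4@3 c2@4, authorship .....
After op 5 (delete): buffer="f" (len 1), cursors c1@0 c2@0 c3@0 c4@0, authorship .
After op 6 (move_left): buffer="f" (len 1), cursors c1@0 c2@0 c3@0 c4@0, authorship .
After op 7 (insert('e')): buffer="eeeef" (len 5), cursors c1@4 c2@4 c3@4 c4@4, authorship 1234.
Authorship (.=original, N=cursor N): 1 2 3 4 .
Index 3: author = 4

Answer: cursor 4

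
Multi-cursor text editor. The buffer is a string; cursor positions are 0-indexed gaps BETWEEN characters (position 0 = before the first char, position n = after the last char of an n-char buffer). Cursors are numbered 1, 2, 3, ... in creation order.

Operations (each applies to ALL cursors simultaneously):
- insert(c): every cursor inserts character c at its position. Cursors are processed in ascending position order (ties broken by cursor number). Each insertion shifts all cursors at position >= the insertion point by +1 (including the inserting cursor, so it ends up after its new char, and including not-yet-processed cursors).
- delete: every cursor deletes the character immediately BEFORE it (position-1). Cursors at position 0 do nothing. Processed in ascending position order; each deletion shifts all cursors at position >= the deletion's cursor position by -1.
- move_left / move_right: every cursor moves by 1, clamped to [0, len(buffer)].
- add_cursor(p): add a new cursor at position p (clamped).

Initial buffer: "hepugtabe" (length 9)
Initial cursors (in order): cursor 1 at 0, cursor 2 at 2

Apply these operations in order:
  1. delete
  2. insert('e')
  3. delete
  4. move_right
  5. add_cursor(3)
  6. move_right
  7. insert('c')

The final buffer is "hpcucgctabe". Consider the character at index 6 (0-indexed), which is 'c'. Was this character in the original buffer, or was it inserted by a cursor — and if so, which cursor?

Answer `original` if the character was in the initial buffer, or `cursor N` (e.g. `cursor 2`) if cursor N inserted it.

Answer: cursor 3

Derivation:
After op 1 (delete): buffer="hpugtabe" (len 8), cursors c1@0 c2@1, authorship ........
After op 2 (insert('e')): buffer="ehepugtabe" (len 10), cursors c1@1 c2@3, authorship 1.2.......
After op 3 (delete): buffer="hpugtabe" (len 8), cursors c1@0 c2@1, authorship ........
After op 4 (move_right): buffer="hpugtabe" (len 8), cursors c1@1 c2@2, authorship ........
After op 5 (add_cursor(3)): buffer="hpugtabe" (len 8), cursors c1@1 c2@2 c3@3, authorship ........
After op 6 (move_right): buffer="hpugtabe" (len 8), cursors c1@2 c2@3 c3@4, authorship ........
After op 7 (insert('c')): buffer="hpcucgctabe" (len 11), cursors c1@3 c2@5 c3@7, authorship ..1.2.3....
Authorship (.=original, N=cursor N): . . 1 . 2 . 3 . . . .
Index 6: author = 3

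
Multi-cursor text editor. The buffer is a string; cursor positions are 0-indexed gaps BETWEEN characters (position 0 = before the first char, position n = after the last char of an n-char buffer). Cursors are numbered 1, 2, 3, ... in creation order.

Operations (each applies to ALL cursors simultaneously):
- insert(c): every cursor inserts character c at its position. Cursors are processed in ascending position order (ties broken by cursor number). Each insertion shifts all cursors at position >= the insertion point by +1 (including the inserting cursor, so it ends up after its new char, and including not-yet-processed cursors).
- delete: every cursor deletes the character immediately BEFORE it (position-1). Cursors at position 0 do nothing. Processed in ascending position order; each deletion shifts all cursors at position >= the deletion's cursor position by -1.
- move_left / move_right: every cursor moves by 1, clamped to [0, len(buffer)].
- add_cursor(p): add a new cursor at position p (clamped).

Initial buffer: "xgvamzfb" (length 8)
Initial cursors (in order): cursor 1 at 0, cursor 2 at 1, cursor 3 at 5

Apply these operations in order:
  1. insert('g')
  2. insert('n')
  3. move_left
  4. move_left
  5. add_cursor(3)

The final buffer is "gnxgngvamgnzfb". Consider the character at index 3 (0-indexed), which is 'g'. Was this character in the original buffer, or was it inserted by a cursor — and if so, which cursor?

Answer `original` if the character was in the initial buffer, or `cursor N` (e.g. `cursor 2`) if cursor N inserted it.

Answer: cursor 2

Derivation:
After op 1 (insert('g')): buffer="gxggvamgzfb" (len 11), cursors c1@1 c2@3 c3@8, authorship 1.2....3...
After op 2 (insert('n')): buffer="gnxgngvamgnzfb" (len 14), cursors c1@2 c2@5 c3@11, authorship 11.22....33...
After op 3 (move_left): buffer="gnxgngvamgnzfb" (len 14), cursors c1@1 c2@4 c3@10, authorship 11.22....33...
After op 4 (move_left): buffer="gnxgngvamgnzfb" (len 14), cursors c1@0 c2@3 c3@9, authorship 11.22....33...
After op 5 (add_cursor(3)): buffer="gnxgngvamgnzfb" (len 14), cursors c1@0 c2@3 c4@3 c3@9, authorship 11.22....33...
Authorship (.=original, N=cursor N): 1 1 . 2 2 . . . . 3 3 . . .
Index 3: author = 2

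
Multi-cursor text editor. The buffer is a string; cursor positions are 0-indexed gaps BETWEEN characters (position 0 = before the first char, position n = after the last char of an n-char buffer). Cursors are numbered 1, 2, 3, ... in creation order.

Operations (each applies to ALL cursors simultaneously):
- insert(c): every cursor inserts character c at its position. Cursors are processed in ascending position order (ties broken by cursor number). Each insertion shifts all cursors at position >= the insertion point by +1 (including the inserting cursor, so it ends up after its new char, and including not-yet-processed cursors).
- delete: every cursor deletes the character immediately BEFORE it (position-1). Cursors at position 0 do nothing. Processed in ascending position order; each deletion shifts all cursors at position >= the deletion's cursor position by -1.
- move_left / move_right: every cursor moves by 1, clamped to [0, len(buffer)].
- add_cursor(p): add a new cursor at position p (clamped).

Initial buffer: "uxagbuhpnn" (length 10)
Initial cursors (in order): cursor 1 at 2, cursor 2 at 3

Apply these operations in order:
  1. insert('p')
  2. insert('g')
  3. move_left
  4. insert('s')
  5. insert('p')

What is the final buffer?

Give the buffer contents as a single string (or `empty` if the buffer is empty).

After op 1 (insert('p')): buffer="uxpapgbuhpnn" (len 12), cursors c1@3 c2@5, authorship ..1.2.......
After op 2 (insert('g')): buffer="uxpgapggbuhpnn" (len 14), cursors c1@4 c2@7, authorship ..11.22.......
After op 3 (move_left): buffer="uxpgapggbuhpnn" (len 14), cursors c1@3 c2@6, authorship ..11.22.......
After op 4 (insert('s')): buffer="uxpsgapsggbuhpnn" (len 16), cursors c1@4 c2@8, authorship ..111.222.......
After op 5 (insert('p')): buffer="uxpspgapspggbuhpnn" (len 18), cursors c1@5 c2@10, authorship ..1111.2222.......

Answer: uxpspgapspggbuhpnn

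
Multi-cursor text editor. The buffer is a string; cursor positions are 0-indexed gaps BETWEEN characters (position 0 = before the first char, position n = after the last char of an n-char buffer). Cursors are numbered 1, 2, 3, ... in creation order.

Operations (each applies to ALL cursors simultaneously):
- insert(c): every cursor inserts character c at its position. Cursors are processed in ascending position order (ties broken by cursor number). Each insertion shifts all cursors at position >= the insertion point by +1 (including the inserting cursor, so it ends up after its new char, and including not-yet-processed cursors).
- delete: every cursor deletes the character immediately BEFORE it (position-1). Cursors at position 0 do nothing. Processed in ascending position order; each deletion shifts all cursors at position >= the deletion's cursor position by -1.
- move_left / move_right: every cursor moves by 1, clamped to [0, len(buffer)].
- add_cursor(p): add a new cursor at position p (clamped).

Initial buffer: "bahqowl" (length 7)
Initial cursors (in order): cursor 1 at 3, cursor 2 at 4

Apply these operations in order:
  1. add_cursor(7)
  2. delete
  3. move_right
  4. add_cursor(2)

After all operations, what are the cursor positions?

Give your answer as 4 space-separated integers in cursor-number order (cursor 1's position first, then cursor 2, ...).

After op 1 (add_cursor(7)): buffer="bahqowl" (len 7), cursors c1@3 c2@4 c3@7, authorship .......
After op 2 (delete): buffer="baow" (len 4), cursors c1@2 c2@2 c3@4, authorship ....
After op 3 (move_right): buffer="baow" (len 4), cursors c1@3 c2@3 c3@4, authorship ....
After op 4 (add_cursor(2)): buffer="baow" (len 4), cursors c4@2 c1@3 c2@3 c3@4, authorship ....

Answer: 3 3 4 2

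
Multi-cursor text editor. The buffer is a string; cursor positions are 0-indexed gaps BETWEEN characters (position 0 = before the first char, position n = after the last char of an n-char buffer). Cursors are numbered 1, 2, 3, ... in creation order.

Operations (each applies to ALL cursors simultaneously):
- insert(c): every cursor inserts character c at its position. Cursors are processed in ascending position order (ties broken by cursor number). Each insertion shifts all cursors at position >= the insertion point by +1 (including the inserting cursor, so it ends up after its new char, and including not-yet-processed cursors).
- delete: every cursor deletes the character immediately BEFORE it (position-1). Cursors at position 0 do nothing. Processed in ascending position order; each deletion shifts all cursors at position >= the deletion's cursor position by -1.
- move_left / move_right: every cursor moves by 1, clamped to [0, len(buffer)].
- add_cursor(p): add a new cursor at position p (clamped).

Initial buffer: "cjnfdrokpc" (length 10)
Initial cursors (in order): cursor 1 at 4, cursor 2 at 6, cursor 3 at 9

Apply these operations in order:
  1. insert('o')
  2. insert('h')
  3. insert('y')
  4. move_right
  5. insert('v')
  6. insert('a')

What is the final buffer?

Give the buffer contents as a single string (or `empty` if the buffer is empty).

After op 1 (insert('o')): buffer="cjnfodrookpoc" (len 13), cursors c1@5 c2@8 c3@12, authorship ....1..2...3.
After op 2 (insert('h')): buffer="cjnfohdrohokpohc" (len 16), cursors c1@6 c2@10 c3@15, authorship ....11..22...33.
After op 3 (insert('y')): buffer="cjnfohydrohyokpohyc" (len 19), cursors c1@7 c2@12 c3@18, authorship ....111..222...333.
After op 4 (move_right): buffer="cjnfohydrohyokpohyc" (len 19), cursors c1@8 c2@13 c3@19, authorship ....111..222...333.
After op 5 (insert('v')): buffer="cjnfohydvrohyovkpohycv" (len 22), cursors c1@9 c2@15 c3@22, authorship ....111.1.222.2..333.3
After op 6 (insert('a')): buffer="cjnfohydvarohyovakpohycva" (len 25), cursors c1@10 c2@17 c3@25, authorship ....111.11.222.22..333.33

Answer: cjnfohydvarohyovakpohycva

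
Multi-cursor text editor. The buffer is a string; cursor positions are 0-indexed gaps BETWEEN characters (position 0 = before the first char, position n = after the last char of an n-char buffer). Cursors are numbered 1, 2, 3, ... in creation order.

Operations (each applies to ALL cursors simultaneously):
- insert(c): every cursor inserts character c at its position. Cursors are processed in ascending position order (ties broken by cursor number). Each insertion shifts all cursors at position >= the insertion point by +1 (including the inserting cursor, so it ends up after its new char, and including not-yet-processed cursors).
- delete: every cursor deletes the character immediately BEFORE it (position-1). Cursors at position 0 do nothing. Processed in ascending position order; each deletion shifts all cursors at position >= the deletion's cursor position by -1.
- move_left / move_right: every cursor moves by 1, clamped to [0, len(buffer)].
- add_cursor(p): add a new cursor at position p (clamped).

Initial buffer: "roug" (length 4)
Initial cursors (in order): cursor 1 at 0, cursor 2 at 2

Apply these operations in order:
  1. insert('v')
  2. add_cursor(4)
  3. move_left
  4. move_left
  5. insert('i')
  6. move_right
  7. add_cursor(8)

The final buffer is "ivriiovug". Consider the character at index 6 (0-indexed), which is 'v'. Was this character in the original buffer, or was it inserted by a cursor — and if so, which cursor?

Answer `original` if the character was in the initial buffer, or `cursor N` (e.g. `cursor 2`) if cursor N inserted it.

After op 1 (insert('v')): buffer="vrovug" (len 6), cursors c1@1 c2@4, authorship 1..2..
After op 2 (add_cursor(4)): buffer="vrovug" (len 6), cursors c1@1 c2@4 c3@4, authorship 1..2..
After op 3 (move_left): buffer="vrovug" (len 6), cursors c1@0 c2@3 c3@3, authorship 1..2..
After op 4 (move_left): buffer="vrovug" (len 6), cursors c1@0 c2@2 c3@2, authorship 1..2..
After op 5 (insert('i')): buffer="ivriiovug" (len 9), cursors c1@1 c2@5 c3@5, authorship 11.23.2..
After op 6 (move_right): buffer="ivriiovug" (len 9), cursors c1@2 c2@6 c3@6, authorship 11.23.2..
After op 7 (add_cursor(8)): buffer="ivriiovug" (len 9), cursors c1@2 c2@6 c3@6 c4@8, authorship 11.23.2..
Authorship (.=original, N=cursor N): 1 1 . 2 3 . 2 . .
Index 6: author = 2

Answer: cursor 2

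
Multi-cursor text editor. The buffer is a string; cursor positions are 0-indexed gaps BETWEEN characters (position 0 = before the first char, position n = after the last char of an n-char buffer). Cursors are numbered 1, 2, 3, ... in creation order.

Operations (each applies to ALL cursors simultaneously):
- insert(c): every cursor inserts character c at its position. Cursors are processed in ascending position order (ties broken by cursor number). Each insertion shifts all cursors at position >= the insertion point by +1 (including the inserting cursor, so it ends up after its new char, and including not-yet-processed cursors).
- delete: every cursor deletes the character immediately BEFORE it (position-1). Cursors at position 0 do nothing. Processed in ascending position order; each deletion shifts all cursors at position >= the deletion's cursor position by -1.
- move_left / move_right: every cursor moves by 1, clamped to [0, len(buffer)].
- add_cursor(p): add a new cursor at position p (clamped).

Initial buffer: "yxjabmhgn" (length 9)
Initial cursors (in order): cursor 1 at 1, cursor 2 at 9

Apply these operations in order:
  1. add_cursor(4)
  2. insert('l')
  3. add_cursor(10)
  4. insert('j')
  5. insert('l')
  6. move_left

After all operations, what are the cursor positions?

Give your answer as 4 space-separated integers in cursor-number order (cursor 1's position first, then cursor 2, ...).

Answer: 3 19 9 15

Derivation:
After op 1 (add_cursor(4)): buffer="yxjabmhgn" (len 9), cursors c1@1 c3@4 c2@9, authorship .........
After op 2 (insert('l')): buffer="ylxjalbmhgnl" (len 12), cursors c1@2 c3@6 c2@12, authorship .1...3.....2
After op 3 (add_cursor(10)): buffer="ylxjalbmhgnl" (len 12), cursors c1@2 c3@6 c4@10 c2@12, authorship .1...3.....2
After op 4 (insert('j')): buffer="yljxjaljbmhgjnlj" (len 16), cursors c1@3 c3@8 c4@13 c2@16, authorship .11...33....4.22
After op 5 (insert('l')): buffer="yljlxjaljlbmhgjlnljl" (len 20), cursors c1@4 c3@10 c4@16 c2@20, authorship .111...333....44.222
After op 6 (move_left): buffer="yljlxjaljlbmhgjlnljl" (len 20), cursors c1@3 c3@9 c4@15 c2@19, authorship .111...333....44.222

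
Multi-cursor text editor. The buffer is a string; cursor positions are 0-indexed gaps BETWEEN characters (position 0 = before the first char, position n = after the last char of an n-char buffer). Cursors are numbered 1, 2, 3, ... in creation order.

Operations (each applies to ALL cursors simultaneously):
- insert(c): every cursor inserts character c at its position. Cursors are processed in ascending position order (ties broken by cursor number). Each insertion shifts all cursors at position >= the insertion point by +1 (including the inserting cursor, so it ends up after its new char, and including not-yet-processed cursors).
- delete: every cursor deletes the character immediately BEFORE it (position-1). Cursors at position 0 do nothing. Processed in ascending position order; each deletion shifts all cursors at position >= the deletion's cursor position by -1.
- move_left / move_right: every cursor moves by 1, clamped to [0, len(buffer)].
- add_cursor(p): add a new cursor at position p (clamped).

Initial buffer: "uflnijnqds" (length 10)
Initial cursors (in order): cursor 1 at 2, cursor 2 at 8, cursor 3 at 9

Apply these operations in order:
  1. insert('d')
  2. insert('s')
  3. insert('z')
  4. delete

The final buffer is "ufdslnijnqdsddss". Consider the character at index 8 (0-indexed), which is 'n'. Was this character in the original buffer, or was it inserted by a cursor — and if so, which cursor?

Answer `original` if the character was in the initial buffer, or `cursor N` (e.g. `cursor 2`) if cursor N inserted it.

After op 1 (insert('d')): buffer="ufdlnijnqddds" (len 13), cursors c1@3 c2@10 c3@12, authorship ..1......2.3.
After op 2 (insert('s')): buffer="ufdslnijnqdsddss" (len 16), cursors c1@4 c2@12 c3@15, authorship ..11......22.33.
After op 3 (insert('z')): buffer="ufdszlnijnqdszddszs" (len 19), cursors c1@5 c2@14 c3@18, authorship ..111......222.333.
After op 4 (delete): buffer="ufdslnijnqdsddss" (len 16), cursors c1@4 c2@12 c3@15, authorship ..11......22.33.
Authorship (.=original, N=cursor N): . . 1 1 . . . . . . 2 2 . 3 3 .
Index 8: author = original

Answer: original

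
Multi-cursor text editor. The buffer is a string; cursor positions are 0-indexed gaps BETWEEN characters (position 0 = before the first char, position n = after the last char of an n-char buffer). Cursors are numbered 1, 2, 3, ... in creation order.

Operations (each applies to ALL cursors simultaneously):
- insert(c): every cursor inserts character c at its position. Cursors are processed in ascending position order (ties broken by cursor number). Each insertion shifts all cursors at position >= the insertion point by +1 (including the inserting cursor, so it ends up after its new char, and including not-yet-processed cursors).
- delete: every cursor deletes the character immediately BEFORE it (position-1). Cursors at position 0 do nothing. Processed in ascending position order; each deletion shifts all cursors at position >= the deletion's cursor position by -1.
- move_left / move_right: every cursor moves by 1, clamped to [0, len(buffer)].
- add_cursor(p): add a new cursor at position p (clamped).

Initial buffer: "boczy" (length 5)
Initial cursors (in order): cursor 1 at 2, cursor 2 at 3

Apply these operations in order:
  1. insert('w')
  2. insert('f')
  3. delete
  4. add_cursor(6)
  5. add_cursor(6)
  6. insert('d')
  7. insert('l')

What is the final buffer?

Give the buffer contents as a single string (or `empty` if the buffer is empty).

Answer: bowdlcwdlzddlly

Derivation:
After op 1 (insert('w')): buffer="bowcwzy" (len 7), cursors c1@3 c2@5, authorship ..1.2..
After op 2 (insert('f')): buffer="bowfcwfzy" (len 9), cursors c1@4 c2@7, authorship ..11.22..
After op 3 (delete): buffer="bowcwzy" (len 7), cursors c1@3 c2@5, authorship ..1.2..
After op 4 (add_cursor(6)): buffer="bowcwzy" (len 7), cursors c1@3 c2@5 c3@6, authorship ..1.2..
After op 5 (add_cursor(6)): buffer="bowcwzy" (len 7), cursors c1@3 c2@5 c3@6 c4@6, authorship ..1.2..
After op 6 (insert('d')): buffer="bowdcwdzddy" (len 11), cursors c1@4 c2@7 c3@10 c4@10, authorship ..11.22.34.
After op 7 (insert('l')): buffer="bowdlcwdlzddlly" (len 15), cursors c1@5 c2@9 c3@14 c4@14, authorship ..111.222.3434.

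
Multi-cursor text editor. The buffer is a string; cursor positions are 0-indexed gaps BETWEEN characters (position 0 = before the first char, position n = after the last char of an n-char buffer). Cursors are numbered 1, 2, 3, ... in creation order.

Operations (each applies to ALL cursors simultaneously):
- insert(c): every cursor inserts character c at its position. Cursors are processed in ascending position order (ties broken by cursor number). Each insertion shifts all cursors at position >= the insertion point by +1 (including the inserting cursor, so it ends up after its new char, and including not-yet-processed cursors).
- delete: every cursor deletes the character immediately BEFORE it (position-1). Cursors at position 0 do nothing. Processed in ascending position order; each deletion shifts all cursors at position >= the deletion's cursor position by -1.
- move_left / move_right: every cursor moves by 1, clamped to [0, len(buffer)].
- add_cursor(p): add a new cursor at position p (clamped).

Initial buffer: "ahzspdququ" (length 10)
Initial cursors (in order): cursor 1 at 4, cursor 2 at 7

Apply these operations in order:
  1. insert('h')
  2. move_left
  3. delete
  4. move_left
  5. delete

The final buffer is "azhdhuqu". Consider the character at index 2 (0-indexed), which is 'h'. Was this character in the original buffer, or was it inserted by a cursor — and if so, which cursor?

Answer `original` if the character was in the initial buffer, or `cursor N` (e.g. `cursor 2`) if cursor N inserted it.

After op 1 (insert('h')): buffer="ahzshpdqhuqu" (len 12), cursors c1@5 c2@9, authorship ....1...2...
After op 2 (move_left): buffer="ahzshpdqhuqu" (len 12), cursors c1@4 c2@8, authorship ....1...2...
After op 3 (delete): buffer="ahzhpdhuqu" (len 10), cursors c1@3 c2@6, authorship ...1..2...
After op 4 (move_left): buffer="ahzhpdhuqu" (len 10), cursors c1@2 c2@5, authorship ...1..2...
After op 5 (delete): buffer="azhdhuqu" (len 8), cursors c1@1 c2@3, authorship ..1.2...
Authorship (.=original, N=cursor N): . . 1 . 2 . . .
Index 2: author = 1

Answer: cursor 1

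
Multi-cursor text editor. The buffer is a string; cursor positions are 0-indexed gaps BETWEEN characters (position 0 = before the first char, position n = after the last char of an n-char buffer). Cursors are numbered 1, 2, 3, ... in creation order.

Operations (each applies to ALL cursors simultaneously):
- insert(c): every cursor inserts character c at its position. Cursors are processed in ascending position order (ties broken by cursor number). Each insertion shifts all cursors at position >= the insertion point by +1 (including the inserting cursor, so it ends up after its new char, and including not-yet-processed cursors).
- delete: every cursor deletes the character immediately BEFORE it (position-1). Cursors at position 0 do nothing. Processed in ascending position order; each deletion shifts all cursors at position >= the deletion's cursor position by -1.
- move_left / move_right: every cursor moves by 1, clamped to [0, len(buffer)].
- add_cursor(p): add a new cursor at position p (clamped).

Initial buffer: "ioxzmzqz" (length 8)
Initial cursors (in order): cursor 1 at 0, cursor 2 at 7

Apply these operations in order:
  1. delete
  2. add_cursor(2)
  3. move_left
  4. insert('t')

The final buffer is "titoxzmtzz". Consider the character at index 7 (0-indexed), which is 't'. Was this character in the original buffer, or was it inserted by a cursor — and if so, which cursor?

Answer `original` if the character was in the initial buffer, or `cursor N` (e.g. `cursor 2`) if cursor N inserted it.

Answer: cursor 2

Derivation:
After op 1 (delete): buffer="ioxzmzz" (len 7), cursors c1@0 c2@6, authorship .......
After op 2 (add_cursor(2)): buffer="ioxzmzz" (len 7), cursors c1@0 c3@2 c2@6, authorship .......
After op 3 (move_left): buffer="ioxzmzz" (len 7), cursors c1@0 c3@1 c2@5, authorship .......
After op 4 (insert('t')): buffer="titoxzmtzz" (len 10), cursors c1@1 c3@3 c2@8, authorship 1.3....2..
Authorship (.=original, N=cursor N): 1 . 3 . . . . 2 . .
Index 7: author = 2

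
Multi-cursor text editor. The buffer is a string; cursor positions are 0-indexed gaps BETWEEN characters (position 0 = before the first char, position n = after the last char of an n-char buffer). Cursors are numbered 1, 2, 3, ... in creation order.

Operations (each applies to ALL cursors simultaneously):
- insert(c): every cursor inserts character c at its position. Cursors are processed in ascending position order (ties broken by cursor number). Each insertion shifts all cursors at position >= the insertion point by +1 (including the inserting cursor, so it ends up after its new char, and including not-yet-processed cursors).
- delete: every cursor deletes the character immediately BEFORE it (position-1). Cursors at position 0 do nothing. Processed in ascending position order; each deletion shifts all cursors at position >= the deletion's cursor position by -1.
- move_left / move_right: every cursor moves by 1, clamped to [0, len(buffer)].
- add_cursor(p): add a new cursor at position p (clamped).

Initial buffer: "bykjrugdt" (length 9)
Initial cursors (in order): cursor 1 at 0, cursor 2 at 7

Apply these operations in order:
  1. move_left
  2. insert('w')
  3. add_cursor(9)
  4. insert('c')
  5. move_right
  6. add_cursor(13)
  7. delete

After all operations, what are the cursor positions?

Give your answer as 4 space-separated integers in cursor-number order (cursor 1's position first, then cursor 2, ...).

After op 1 (move_left): buffer="bykjrugdt" (len 9), cursors c1@0 c2@6, authorship .........
After op 2 (insert('w')): buffer="wbykjruwgdt" (len 11), cursors c1@1 c2@8, authorship 1......2...
After op 3 (add_cursor(9)): buffer="wbykjruwgdt" (len 11), cursors c1@1 c2@8 c3@9, authorship 1......2...
After op 4 (insert('c')): buffer="wcbykjruwcgcdt" (len 14), cursors c1@2 c2@10 c3@12, authorship 11......22.3..
After op 5 (move_right): buffer="wcbykjruwcgcdt" (len 14), cursors c1@3 c2@11 c3@13, authorship 11......22.3..
After op 6 (add_cursor(13)): buffer="wcbykjruwcgcdt" (len 14), cursors c1@3 c2@11 c3@13 c4@13, authorship 11......22.3..
After op 7 (delete): buffer="wcykjruwct" (len 10), cursors c1@2 c2@9 c3@9 c4@9, authorship 11.....22.

Answer: 2 9 9 9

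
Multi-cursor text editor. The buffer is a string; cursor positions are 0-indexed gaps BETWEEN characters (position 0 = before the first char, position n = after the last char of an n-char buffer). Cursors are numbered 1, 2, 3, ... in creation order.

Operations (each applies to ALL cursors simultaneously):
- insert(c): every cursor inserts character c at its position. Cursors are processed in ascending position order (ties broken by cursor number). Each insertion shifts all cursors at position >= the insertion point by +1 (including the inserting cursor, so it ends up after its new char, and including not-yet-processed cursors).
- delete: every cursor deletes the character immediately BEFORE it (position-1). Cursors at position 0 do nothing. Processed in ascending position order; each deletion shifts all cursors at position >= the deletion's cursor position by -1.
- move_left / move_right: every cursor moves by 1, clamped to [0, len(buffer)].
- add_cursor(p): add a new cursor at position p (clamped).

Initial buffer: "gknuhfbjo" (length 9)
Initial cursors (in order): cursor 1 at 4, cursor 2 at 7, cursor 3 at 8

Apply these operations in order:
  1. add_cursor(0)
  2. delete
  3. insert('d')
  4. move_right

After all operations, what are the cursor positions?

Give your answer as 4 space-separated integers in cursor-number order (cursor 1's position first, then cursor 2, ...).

Answer: 6 10 10 2

Derivation:
After op 1 (add_cursor(0)): buffer="gknuhfbjo" (len 9), cursors c4@0 c1@4 c2@7 c3@8, authorship .........
After op 2 (delete): buffer="gknhfo" (len 6), cursors c4@0 c1@3 c2@5 c3@5, authorship ......
After op 3 (insert('d')): buffer="dgkndhfddo" (len 10), cursors c4@1 c1@5 c2@9 c3@9, authorship 4...1..23.
After op 4 (move_right): buffer="dgkndhfddo" (len 10), cursors c4@2 c1@6 c2@10 c3@10, authorship 4...1..23.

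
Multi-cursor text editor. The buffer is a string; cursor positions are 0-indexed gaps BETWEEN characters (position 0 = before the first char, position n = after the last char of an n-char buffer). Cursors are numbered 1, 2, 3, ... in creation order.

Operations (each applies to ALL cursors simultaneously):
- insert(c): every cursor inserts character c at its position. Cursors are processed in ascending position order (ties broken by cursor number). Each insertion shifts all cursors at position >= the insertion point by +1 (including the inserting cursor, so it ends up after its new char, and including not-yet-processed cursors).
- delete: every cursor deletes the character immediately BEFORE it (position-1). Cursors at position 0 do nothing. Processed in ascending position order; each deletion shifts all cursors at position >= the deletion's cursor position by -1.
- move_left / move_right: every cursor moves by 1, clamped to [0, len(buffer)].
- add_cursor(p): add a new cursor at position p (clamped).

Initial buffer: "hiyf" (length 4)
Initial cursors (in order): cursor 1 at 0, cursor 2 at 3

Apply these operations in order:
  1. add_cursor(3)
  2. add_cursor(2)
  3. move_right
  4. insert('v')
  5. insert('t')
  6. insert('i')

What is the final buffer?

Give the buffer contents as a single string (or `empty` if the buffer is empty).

Answer: hvtiiyvtifvvttii

Derivation:
After op 1 (add_cursor(3)): buffer="hiyf" (len 4), cursors c1@0 c2@3 c3@3, authorship ....
After op 2 (add_cursor(2)): buffer="hiyf" (len 4), cursors c1@0 c4@2 c2@3 c3@3, authorship ....
After op 3 (move_right): buffer="hiyf" (len 4), cursors c1@1 c4@3 c2@4 c3@4, authorship ....
After op 4 (insert('v')): buffer="hviyvfvv" (len 8), cursors c1@2 c4@5 c2@8 c3@8, authorship .1..4.23
After op 5 (insert('t')): buffer="hvtiyvtfvvtt" (len 12), cursors c1@3 c4@7 c2@12 c3@12, authorship .11..44.2323
After op 6 (insert('i')): buffer="hvtiiyvtifvvttii" (len 16), cursors c1@4 c4@9 c2@16 c3@16, authorship .111..444.232323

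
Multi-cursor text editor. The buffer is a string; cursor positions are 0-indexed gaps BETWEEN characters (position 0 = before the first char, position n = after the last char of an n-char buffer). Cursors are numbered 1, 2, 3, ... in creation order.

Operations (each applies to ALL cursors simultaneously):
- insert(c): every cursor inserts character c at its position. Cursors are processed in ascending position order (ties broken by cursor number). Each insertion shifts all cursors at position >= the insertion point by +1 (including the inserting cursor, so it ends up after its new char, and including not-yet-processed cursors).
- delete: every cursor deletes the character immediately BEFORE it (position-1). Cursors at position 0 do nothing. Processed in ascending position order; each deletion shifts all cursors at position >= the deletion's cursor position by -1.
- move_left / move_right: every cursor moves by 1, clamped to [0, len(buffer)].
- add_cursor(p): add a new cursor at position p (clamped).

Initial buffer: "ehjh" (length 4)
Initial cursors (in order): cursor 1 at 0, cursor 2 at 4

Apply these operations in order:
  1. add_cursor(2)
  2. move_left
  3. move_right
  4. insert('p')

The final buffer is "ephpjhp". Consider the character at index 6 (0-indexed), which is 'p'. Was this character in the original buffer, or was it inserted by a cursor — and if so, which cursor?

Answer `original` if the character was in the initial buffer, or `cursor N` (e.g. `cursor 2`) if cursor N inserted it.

Answer: cursor 2

Derivation:
After op 1 (add_cursor(2)): buffer="ehjh" (len 4), cursors c1@0 c3@2 c2@4, authorship ....
After op 2 (move_left): buffer="ehjh" (len 4), cursors c1@0 c3@1 c2@3, authorship ....
After op 3 (move_right): buffer="ehjh" (len 4), cursors c1@1 c3@2 c2@4, authorship ....
After op 4 (insert('p')): buffer="ephpjhp" (len 7), cursors c1@2 c3@4 c2@7, authorship .1.3..2
Authorship (.=original, N=cursor N): . 1 . 3 . . 2
Index 6: author = 2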